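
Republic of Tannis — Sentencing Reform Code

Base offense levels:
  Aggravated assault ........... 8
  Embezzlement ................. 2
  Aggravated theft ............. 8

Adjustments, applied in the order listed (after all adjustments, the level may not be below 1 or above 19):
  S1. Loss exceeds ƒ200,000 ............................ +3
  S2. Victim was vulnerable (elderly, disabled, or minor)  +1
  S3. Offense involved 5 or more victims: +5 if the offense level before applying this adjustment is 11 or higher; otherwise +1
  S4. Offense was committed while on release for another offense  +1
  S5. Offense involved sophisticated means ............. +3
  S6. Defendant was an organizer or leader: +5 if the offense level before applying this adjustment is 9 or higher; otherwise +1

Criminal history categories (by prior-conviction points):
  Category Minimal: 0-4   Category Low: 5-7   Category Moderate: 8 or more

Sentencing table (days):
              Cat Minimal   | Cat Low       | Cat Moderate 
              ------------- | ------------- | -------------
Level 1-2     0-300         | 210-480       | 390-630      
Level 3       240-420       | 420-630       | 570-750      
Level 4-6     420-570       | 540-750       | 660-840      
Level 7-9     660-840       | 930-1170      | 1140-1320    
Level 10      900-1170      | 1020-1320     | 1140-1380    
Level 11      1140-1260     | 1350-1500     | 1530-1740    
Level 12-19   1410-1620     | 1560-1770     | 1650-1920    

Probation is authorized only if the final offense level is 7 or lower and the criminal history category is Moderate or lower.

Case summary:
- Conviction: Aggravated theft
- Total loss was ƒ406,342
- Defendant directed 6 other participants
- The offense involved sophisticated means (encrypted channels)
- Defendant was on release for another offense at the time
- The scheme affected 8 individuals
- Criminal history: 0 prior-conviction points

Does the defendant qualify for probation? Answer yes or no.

Base offense level for aggravated theft: 8.
S1 applies: 8 + 3 = 11.
S2 does not apply.
S3 applies (level before this adjustment is 11 ≥ 11, so +5): 11 + 5 = 16.
S4 applies: 16 + 1 = 17.
S5 applies: 17 + 3 = 20.
S6 applies (level before this adjustment is 20 ≥ 9, so +5): 20 + 5 = 25.
Level 25 exceeds the maximum of 19; capped at 19.
Final offense level: 19.
Criminal history: 0 prior points → Category Minimal (0-4).
Level 19 falls in the 12-19 band.
Grid: Level 12-19 × Category Minimal = 1410-1620 days.
Probation check: level 19 > 7 and category Minimal ≤ Moderate → not eligible.

No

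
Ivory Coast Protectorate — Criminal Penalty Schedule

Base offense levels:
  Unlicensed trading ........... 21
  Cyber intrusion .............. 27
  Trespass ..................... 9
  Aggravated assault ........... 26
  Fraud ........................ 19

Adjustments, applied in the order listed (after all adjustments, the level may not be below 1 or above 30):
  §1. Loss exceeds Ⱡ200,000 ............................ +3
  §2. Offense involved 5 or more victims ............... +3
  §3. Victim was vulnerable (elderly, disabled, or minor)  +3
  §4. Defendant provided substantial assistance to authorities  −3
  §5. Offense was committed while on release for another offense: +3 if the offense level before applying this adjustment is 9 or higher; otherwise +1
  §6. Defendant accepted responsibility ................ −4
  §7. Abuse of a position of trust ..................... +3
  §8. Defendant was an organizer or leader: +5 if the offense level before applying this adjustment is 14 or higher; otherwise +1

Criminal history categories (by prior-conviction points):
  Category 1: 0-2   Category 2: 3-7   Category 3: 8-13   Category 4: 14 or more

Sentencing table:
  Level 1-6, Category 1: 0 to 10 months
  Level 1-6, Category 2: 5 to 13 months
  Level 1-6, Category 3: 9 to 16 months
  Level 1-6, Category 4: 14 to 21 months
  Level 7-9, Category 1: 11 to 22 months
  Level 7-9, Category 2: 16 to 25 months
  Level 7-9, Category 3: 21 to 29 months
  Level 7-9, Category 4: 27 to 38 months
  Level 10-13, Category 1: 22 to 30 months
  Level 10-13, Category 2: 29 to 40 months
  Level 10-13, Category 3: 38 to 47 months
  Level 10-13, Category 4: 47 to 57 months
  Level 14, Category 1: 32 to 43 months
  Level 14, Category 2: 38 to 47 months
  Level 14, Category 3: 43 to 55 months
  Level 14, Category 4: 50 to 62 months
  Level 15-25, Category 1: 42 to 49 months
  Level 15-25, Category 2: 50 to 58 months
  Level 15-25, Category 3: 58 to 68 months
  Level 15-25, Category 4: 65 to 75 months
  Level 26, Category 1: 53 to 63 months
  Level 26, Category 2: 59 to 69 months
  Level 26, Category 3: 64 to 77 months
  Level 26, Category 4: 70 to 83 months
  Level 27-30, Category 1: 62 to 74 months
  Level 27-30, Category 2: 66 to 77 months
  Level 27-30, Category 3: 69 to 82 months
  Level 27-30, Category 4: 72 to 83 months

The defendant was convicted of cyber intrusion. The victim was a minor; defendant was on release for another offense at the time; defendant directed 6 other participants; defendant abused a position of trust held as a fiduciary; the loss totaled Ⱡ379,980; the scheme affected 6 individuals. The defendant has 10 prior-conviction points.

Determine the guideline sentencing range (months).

Base offense level for cyber intrusion: 27.
§1 applies: 27 + 3 = 30.
§2 applies: 30 + 3 = 33.
§3 applies: 33 + 3 = 36.
§5 applies (level before this adjustment is 36 ≥ 9, so +3): 36 + 3 = 39.
§7 applies: 39 + 3 = 42.
§8 applies (level before this adjustment is 42 ≥ 14, so +5): 42 + 5 = 47.
Level 47 exceeds the maximum of 30; capped at 30.
Final offense level: 30.
Criminal history: 10 prior points → Category 3 (8-13).
Level 30 falls in the 27-30 band.
Grid: Level 27-30 × Category 3 = 69-82 months.

69-82 months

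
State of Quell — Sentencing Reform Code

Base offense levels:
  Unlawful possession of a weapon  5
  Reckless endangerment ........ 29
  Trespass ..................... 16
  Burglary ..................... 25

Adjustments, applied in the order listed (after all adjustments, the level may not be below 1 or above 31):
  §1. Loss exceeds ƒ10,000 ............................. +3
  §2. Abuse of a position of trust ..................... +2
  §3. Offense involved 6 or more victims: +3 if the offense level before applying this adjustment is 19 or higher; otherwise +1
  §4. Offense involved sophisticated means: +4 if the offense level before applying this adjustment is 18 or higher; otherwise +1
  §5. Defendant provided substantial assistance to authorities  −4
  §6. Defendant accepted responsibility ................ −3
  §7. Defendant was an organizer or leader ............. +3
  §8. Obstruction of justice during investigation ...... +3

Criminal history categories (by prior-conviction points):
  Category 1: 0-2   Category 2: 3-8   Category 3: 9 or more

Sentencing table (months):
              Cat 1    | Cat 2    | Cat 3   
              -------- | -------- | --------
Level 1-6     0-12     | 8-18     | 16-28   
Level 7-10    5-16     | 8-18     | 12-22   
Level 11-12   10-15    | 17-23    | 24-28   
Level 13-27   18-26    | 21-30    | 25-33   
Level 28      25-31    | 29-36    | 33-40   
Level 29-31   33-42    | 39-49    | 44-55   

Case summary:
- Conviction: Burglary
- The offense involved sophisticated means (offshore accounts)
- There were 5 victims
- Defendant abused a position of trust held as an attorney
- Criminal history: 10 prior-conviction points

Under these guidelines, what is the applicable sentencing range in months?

44-55 months

Base offense level for burglary: 25.
§1 does not apply.
§2 applies: 25 + 2 = 27.
§4 applies (level before this adjustment is 27 ≥ 18, so +4): 27 + 4 = 31.
§6 does not apply.
§7 does not apply.
§8 does not apply.
Final offense level: 31.
Criminal history: 10 prior points → Category 3 (9+).
Level 31 falls in the 29-31 band.
Grid: Level 29-31 × Category 3 = 44-55 months.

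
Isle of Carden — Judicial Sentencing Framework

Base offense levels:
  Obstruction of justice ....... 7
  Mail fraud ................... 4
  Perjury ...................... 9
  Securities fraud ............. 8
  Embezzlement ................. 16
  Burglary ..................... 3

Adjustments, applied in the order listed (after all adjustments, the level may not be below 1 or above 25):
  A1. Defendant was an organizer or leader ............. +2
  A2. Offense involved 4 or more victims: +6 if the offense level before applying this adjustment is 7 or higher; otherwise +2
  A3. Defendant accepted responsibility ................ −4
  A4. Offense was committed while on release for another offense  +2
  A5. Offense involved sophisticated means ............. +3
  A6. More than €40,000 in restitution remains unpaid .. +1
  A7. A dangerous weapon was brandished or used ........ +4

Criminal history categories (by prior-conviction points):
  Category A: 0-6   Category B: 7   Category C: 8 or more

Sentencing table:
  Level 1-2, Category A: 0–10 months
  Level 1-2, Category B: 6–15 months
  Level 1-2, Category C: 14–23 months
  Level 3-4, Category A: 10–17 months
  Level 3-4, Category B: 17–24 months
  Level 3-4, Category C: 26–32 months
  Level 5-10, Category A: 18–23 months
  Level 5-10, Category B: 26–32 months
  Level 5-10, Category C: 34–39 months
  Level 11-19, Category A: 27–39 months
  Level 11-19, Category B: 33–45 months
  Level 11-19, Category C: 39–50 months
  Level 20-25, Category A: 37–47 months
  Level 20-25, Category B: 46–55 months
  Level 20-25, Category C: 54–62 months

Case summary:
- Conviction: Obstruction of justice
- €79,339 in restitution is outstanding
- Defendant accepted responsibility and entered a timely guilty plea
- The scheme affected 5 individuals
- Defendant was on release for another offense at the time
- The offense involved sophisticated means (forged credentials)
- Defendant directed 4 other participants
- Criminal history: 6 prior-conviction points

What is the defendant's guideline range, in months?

Base offense level for obstruction of justice: 7.
A1 applies: 7 + 2 = 9.
A2 applies (level before this adjustment is 9 ≥ 7, so +6): 9 + 6 = 15.
A3 applies: 15 − 4 = 11.
A4 applies: 11 + 2 = 13.
A5 applies: 13 + 3 = 16.
A6 applies: 16 + 1 = 17.
A7 does not apply.
Final offense level: 17.
Criminal history: 6 prior points → Category A (0-6).
Level 17 falls in the 11-19 band.
Grid: Level 11-19 × Category A = 27-39 months.

27-39 months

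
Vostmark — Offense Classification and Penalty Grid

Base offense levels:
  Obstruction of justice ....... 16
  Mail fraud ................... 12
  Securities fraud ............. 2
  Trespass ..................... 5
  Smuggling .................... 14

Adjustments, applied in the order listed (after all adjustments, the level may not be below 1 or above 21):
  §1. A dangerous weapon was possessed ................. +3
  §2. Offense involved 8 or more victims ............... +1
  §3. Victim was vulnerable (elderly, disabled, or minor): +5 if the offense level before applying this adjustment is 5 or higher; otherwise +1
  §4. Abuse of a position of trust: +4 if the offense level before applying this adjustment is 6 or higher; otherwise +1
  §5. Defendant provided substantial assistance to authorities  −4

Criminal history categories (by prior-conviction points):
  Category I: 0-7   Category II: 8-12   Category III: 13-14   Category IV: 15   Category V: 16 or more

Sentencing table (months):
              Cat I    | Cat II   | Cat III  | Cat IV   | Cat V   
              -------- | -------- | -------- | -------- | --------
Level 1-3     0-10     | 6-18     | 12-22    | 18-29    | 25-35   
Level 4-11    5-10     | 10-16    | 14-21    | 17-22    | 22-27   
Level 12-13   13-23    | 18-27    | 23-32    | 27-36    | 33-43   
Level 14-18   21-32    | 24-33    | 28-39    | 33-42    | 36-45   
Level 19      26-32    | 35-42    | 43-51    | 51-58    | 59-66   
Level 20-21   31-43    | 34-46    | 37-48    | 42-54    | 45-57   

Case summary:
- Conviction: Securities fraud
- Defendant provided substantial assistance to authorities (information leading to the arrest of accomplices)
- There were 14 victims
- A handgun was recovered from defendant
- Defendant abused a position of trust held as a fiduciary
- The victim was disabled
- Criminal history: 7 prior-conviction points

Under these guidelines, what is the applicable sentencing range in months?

5-10 months

Base offense level for securities fraud: 2.
§1 applies: 2 + 3 = 5.
§2 applies: 5 + 1 = 6.
§3 applies (level before this adjustment is 6 ≥ 5, so +5): 6 + 5 = 11.
§4 applies (level before this adjustment is 11 ≥ 6, so +4): 11 + 4 = 15.
§5 applies: 15 − 4 = 11.
Final offense level: 11.
Criminal history: 7 prior points → Category I (0-7).
Level 11 falls in the 4-11 band.
Grid: Level 4-11 × Category I = 5-10 months.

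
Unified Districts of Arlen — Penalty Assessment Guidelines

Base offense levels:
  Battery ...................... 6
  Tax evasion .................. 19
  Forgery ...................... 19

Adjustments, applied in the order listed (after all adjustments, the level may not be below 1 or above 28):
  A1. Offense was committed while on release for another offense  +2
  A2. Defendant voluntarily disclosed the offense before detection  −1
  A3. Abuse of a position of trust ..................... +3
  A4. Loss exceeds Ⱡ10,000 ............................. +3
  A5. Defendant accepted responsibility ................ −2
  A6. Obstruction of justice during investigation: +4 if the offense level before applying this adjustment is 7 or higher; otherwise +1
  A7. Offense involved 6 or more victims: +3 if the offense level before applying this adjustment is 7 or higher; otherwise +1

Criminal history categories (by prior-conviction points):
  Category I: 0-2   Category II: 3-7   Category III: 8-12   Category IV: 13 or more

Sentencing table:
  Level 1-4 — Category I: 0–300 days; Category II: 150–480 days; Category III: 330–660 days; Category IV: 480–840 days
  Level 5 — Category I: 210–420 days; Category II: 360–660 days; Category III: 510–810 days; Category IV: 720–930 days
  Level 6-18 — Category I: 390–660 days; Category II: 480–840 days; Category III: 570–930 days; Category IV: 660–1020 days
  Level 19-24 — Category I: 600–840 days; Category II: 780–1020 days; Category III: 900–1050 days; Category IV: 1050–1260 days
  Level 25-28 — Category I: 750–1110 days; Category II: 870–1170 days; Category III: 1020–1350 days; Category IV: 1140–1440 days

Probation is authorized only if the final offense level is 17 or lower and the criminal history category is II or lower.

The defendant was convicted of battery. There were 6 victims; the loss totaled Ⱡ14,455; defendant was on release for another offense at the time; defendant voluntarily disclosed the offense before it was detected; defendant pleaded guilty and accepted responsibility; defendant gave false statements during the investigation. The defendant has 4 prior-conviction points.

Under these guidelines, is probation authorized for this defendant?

Base offense level for battery: 6.
A1 applies: 6 + 2 = 8.
A2 applies: 8 − 1 = 7.
A4 applies: 7 + 3 = 10.
A5 applies: 10 − 2 = 8.
A6 applies (level before this adjustment is 8 ≥ 7, so +4): 8 + 4 = 12.
A7 applies (level before this adjustment is 12 ≥ 7, so +3): 12 + 3 = 15.
Final offense level: 15.
Criminal history: 4 prior points → Category II (3-7).
Level 15 falls in the 6-18 band.
Grid: Level 6-18 × Category II = 480-840 days.
Probation check: level 15 ≤ 17 and category II ≤ II → eligible.

Yes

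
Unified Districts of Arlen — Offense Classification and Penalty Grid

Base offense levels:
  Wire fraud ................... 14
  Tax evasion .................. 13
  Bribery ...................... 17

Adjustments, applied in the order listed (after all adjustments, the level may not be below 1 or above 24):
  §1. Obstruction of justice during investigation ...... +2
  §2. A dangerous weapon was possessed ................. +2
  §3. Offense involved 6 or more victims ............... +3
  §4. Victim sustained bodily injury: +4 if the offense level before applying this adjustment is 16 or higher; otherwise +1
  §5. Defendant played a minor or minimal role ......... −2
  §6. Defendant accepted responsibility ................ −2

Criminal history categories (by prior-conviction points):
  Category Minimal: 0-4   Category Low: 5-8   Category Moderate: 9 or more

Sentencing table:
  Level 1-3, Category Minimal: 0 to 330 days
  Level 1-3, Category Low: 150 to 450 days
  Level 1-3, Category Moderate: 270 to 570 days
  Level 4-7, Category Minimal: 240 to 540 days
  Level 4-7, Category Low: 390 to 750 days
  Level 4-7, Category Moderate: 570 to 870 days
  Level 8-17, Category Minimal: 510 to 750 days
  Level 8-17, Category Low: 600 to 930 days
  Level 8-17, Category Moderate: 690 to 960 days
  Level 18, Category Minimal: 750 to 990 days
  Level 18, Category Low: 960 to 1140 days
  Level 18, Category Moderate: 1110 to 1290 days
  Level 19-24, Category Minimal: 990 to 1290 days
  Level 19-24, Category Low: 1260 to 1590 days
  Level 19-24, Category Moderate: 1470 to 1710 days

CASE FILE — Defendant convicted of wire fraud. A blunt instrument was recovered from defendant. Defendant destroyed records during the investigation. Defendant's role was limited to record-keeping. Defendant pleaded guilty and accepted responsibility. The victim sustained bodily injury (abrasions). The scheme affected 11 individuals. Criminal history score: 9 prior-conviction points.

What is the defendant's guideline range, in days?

Base offense level for wire fraud: 14.
§1 applies: 14 + 2 = 16.
§2 applies: 16 + 2 = 18.
§3 applies: 18 + 3 = 21.
§4 applies (level before this adjustment is 21 ≥ 16, so +4): 21 + 4 = 25.
§5 applies: 25 − 2 = 23.
§6 applies: 23 − 2 = 21.
Final offense level: 21.
Criminal history: 9 prior points → Category Moderate (9+).
Level 21 falls in the 19-24 band.
Grid: Level 19-24 × Category Moderate = 1470-1710 days.

1470-1710 days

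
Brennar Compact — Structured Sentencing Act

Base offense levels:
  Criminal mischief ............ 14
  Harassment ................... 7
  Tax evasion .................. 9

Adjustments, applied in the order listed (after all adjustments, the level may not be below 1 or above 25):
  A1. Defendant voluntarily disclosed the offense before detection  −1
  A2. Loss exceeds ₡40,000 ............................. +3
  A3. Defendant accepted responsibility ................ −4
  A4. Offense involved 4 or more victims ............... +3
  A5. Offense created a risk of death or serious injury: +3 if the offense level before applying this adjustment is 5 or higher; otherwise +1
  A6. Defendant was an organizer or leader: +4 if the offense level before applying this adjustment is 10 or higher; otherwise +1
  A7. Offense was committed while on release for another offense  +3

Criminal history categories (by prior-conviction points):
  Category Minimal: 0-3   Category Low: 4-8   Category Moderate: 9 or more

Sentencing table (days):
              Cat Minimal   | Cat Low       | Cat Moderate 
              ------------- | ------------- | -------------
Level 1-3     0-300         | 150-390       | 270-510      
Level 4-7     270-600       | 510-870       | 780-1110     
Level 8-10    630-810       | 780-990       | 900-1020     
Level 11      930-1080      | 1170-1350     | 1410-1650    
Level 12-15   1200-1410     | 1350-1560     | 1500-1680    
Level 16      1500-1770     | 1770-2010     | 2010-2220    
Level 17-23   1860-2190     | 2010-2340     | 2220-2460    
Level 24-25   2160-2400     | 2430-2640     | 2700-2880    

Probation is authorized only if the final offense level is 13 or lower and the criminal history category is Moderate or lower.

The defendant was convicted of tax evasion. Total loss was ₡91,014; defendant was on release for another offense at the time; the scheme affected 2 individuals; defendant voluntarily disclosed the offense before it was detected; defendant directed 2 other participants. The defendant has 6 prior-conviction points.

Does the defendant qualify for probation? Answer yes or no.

Base offense level for tax evasion: 9.
A1 applies: 9 − 1 = 8.
A2 applies: 8 + 3 = 11.
A4 does not apply.
A5 does not apply.
A6 applies (level before this adjustment is 11 ≥ 10, so +4): 11 + 4 = 15.
A7 applies: 15 + 3 = 18.
Final offense level: 18.
Criminal history: 6 prior points → Category Low (4-8).
Level 18 falls in the 17-23 band.
Grid: Level 17-23 × Category Low = 2010-2340 days.
Probation check: level 18 > 13 and category Low ≤ Moderate → not eligible.

No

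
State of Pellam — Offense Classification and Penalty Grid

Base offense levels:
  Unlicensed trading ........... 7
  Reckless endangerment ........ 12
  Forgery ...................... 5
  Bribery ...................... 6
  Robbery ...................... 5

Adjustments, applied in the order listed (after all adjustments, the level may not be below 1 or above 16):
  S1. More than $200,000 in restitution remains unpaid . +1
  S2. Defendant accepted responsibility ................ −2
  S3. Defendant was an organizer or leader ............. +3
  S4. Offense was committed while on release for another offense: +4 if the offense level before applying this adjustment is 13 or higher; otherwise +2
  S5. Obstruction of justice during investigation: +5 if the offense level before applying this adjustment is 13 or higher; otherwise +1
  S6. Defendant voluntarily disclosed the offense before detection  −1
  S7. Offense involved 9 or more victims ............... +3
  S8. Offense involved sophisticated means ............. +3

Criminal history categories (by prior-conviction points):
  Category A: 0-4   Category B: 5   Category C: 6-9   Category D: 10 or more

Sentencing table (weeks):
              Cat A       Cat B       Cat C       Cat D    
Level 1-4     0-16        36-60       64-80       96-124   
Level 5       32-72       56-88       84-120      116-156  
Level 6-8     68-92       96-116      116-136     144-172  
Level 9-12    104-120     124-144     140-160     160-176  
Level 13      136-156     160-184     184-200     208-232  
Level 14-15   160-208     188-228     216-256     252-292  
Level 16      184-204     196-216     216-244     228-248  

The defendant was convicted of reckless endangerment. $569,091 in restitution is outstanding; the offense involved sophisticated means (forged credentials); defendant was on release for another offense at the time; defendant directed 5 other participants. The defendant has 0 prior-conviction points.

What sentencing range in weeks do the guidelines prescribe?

184-204 weeks

Base offense level for reckless endangerment: 12.
S1 applies: 12 + 1 = 13.
S2 does not apply.
S3 applies: 13 + 3 = 16.
S4 applies (level before this adjustment is 16 ≥ 13, so +4): 16 + 4 = 20.
S7 does not apply.
S8 applies: 20 + 3 = 23.
Level 23 exceeds the maximum of 16; capped at 16.
Final offense level: 16.
Criminal history: 0 prior points → Category A (0-4).
Level 16 falls in the 16 band.
Grid: Level 16 × Category A = 184-204 weeks.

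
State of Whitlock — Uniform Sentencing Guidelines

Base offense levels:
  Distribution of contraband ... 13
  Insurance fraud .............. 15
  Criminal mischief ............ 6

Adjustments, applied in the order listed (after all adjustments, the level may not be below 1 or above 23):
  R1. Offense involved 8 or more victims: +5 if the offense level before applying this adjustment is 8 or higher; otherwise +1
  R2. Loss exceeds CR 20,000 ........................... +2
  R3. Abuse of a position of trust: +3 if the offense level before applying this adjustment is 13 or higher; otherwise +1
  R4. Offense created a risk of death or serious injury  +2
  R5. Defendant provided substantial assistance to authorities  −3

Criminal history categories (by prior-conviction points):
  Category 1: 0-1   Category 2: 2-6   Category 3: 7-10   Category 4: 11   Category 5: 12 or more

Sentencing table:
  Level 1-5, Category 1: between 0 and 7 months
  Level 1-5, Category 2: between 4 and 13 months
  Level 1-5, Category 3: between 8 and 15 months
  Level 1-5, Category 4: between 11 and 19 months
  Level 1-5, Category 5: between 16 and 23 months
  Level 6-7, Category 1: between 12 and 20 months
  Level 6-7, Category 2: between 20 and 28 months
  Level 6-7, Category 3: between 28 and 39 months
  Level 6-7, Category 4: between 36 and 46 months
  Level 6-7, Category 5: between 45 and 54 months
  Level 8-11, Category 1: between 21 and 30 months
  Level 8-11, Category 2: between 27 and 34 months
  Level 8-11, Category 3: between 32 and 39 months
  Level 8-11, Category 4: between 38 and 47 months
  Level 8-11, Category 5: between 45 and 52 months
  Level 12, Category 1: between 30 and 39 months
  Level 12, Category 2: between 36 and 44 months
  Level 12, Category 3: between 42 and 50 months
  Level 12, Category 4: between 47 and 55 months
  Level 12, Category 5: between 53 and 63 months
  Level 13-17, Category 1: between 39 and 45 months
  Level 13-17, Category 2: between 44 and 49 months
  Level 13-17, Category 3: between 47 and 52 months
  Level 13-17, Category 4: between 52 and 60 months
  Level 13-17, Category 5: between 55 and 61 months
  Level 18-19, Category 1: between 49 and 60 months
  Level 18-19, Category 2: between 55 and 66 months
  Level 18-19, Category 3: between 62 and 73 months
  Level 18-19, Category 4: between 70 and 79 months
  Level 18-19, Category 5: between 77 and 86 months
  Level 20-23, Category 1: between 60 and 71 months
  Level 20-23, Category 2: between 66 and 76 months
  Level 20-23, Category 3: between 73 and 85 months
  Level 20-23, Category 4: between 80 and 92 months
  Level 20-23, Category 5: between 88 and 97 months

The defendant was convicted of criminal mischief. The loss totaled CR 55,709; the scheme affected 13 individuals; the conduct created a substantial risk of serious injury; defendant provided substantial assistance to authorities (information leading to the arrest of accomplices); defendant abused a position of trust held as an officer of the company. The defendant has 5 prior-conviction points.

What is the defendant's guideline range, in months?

Base offense level for criminal mischief: 6.
R1 applies (level before this adjustment is 6 < 8, so +1): 6 + 1 = 7.
R2 applies: 7 + 2 = 9.
R3 applies (level before this adjustment is 9 < 13, so +1): 9 + 1 = 10.
R4 applies: 10 + 2 = 12.
R5 applies: 12 − 3 = 9.
Final offense level: 9.
Criminal history: 5 prior points → Category 2 (2-6).
Level 9 falls in the 8-11 band.
Grid: Level 8-11 × Category 2 = 27-34 months.

27-34 months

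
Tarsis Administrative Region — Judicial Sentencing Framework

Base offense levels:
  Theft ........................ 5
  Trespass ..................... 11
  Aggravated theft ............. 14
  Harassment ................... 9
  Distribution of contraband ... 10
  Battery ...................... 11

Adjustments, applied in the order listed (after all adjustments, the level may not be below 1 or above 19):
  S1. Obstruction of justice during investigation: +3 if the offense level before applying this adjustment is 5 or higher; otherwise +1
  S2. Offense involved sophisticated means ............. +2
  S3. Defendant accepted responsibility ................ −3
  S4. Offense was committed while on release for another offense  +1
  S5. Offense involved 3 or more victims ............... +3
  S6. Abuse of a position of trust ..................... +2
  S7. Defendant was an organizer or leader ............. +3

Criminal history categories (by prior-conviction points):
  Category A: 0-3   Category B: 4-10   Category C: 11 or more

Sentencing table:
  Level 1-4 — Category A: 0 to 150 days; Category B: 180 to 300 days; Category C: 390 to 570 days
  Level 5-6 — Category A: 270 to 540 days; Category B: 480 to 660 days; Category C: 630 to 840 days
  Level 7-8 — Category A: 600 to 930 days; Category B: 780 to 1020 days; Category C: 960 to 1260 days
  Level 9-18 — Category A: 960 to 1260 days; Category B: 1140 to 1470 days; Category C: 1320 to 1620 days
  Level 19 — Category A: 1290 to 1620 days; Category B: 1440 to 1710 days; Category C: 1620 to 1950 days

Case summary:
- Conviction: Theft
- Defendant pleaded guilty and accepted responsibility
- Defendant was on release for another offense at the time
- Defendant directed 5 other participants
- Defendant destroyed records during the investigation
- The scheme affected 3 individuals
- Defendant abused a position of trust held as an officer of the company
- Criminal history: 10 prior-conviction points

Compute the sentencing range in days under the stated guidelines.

1140-1470 days

Base offense level for theft: 5.
S1 applies (level before this adjustment is 5 ≥ 5, so +3): 5 + 3 = 8.
S3 applies: 8 − 3 = 5.
S4 applies: 5 + 1 = 6.
S5 applies: 6 + 3 = 9.
S6 applies: 9 + 2 = 11.
S7 applies: 11 + 3 = 14.
Final offense level: 14.
Criminal history: 10 prior points → Category B (4-10).
Level 14 falls in the 9-18 band.
Grid: Level 9-18 × Category B = 1140-1470 days.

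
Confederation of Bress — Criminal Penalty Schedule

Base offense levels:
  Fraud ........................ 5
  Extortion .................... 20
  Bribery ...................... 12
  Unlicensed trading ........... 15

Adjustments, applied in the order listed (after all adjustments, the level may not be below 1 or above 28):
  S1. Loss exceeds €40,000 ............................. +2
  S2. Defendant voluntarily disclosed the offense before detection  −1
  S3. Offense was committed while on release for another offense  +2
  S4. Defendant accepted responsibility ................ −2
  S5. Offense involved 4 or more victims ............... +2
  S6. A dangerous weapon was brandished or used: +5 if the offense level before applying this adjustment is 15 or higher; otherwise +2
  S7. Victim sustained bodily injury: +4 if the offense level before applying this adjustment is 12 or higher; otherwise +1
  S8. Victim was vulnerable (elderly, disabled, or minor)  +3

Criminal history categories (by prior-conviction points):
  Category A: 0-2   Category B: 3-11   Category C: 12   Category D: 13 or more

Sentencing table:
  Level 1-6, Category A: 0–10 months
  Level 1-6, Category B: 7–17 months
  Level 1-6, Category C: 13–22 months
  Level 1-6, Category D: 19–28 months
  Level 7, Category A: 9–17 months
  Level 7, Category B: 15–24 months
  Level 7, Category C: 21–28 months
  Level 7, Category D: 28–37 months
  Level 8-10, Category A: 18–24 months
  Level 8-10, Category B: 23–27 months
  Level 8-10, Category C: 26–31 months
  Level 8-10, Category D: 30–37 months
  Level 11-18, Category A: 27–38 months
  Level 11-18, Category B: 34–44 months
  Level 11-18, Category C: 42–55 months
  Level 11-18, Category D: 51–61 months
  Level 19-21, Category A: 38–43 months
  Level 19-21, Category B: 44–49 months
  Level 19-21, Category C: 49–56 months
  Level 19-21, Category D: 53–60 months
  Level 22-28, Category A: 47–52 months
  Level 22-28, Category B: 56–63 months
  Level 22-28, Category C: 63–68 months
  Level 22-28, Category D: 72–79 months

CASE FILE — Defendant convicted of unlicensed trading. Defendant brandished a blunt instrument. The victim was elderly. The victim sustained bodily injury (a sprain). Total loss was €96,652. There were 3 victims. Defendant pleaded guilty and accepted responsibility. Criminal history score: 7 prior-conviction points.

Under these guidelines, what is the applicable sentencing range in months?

Base offense level for unlicensed trading: 15.
S1 applies: 15 + 2 = 17.
S2 does not apply.
S3 does not apply.
S4 applies: 17 − 2 = 15.
S5 does not apply.
S6 applies (level before this adjustment is 15 ≥ 15, so +5): 15 + 5 = 20.
S7 applies (level before this adjustment is 20 ≥ 12, so +4): 20 + 4 = 24.
S8 applies: 24 + 3 = 27.
Final offense level: 27.
Criminal history: 7 prior points → Category B (3-11).
Level 27 falls in the 22-28 band.
Grid: Level 22-28 × Category B = 56-63 months.

56-63 months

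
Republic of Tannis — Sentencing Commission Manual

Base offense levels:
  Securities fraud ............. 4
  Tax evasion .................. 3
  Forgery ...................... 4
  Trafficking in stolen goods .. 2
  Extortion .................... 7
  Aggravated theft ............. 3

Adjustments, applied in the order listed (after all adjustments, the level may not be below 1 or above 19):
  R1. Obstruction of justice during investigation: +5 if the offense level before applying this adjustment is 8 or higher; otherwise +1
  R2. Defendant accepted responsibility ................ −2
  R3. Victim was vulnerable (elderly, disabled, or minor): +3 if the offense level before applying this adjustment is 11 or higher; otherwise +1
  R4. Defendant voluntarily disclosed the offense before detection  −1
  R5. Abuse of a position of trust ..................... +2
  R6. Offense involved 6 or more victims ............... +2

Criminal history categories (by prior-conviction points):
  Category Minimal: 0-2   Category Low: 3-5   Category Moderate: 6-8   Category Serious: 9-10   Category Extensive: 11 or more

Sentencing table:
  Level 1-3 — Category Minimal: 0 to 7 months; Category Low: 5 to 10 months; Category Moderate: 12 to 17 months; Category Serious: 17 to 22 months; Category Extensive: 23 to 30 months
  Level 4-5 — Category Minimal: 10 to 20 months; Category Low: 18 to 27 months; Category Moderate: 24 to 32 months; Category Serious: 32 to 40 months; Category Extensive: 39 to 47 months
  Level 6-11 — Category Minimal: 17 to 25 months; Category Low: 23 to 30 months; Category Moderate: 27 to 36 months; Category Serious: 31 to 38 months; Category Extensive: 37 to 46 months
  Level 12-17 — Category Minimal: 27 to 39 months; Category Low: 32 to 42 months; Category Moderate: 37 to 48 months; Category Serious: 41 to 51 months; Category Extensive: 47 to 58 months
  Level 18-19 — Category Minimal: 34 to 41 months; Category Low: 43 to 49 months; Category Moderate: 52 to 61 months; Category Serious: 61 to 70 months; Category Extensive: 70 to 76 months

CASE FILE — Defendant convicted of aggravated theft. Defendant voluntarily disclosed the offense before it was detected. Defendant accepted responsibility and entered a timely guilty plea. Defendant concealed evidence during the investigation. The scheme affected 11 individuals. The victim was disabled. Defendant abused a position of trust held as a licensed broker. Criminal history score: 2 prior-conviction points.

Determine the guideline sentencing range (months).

Base offense level for aggravated theft: 3.
R1 applies (level before this adjustment is 3 < 8, so +1): 3 + 1 = 4.
R2 applies: 4 − 2 = 2.
R3 applies (level before this adjustment is 2 < 11, so +1): 2 + 1 = 3.
R4 applies: 3 − 1 = 2.
R5 applies: 2 + 2 = 4.
R6 applies: 4 + 2 = 6.
Final offense level: 6.
Criminal history: 2 prior points → Category Minimal (0-2).
Level 6 falls in the 6-11 band.
Grid: Level 6-11 × Category Minimal = 17-25 months.

17-25 months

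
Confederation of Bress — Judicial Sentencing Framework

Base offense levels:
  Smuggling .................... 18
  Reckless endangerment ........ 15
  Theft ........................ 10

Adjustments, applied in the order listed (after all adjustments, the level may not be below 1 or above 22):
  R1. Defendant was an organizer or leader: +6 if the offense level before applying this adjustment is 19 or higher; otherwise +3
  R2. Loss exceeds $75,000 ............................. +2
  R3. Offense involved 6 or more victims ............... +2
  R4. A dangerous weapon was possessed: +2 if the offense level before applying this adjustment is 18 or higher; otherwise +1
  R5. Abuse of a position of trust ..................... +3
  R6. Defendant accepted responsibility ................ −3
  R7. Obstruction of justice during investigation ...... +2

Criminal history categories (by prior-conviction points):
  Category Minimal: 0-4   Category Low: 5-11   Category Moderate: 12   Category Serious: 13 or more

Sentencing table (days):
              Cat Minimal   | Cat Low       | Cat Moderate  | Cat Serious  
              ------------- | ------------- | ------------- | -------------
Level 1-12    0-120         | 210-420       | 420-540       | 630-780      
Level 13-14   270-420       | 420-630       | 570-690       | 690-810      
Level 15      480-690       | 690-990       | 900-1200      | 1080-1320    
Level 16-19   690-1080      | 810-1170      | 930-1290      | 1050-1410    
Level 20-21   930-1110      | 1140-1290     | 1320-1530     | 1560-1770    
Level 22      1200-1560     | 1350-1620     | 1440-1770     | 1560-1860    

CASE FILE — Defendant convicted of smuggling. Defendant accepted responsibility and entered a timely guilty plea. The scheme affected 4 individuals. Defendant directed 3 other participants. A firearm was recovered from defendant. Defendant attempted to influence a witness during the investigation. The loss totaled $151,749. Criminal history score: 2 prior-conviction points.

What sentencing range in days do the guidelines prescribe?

1200-1560 days

Base offense level for smuggling: 18.
R1 applies (level before this adjustment is 18 < 19, so +3): 18 + 3 = 21.
R2 applies: 21 + 2 = 23.
R3 does not apply.
R4 applies (level before this adjustment is 23 ≥ 18, so +2): 23 + 2 = 25.
R6 applies: 25 − 3 = 22.
R7 applies: 22 + 2 = 24.
Level 24 exceeds the maximum of 22; capped at 22.
Final offense level: 22.
Criminal history: 2 prior points → Category Minimal (0-4).
Level 22 falls in the 22 band.
Grid: Level 22 × Category Minimal = 1200-1560 days.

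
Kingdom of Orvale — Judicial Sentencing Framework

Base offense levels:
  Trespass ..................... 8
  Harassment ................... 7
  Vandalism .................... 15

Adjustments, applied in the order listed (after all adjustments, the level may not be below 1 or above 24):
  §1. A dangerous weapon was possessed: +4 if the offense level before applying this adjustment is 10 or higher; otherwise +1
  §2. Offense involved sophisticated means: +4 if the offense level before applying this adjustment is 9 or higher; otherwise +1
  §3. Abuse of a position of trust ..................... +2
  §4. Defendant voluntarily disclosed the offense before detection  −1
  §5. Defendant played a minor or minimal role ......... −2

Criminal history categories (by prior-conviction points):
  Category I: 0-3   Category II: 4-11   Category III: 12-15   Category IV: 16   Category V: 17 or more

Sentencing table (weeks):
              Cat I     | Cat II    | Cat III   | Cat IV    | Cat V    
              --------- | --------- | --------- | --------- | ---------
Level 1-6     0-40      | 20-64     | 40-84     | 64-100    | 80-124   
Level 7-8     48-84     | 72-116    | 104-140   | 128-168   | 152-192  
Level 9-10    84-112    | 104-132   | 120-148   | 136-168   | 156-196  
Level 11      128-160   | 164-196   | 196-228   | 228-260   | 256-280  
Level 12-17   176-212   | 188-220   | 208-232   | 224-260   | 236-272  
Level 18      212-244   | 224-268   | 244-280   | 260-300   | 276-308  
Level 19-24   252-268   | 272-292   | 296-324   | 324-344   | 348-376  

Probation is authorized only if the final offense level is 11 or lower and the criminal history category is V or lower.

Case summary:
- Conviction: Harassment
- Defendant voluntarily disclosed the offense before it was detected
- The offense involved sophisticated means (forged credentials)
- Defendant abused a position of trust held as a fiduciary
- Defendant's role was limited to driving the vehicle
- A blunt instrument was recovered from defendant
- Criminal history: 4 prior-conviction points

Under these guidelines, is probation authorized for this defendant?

Yes

Base offense level for harassment: 7.
§1 applies (level before this adjustment is 7 < 10, so +1): 7 + 1 = 8.
§2 applies (level before this adjustment is 8 < 9, so +1): 8 + 1 = 9.
§3 applies: 9 + 2 = 11.
§4 applies: 11 − 1 = 10.
§5 applies: 10 − 2 = 8.
Final offense level: 8.
Criminal history: 4 prior points → Category II (4-11).
Level 8 falls in the 7-8 band.
Grid: Level 7-8 × Category II = 72-116 weeks.
Probation check: level 8 ≤ 11 and category II ≤ V → eligible.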